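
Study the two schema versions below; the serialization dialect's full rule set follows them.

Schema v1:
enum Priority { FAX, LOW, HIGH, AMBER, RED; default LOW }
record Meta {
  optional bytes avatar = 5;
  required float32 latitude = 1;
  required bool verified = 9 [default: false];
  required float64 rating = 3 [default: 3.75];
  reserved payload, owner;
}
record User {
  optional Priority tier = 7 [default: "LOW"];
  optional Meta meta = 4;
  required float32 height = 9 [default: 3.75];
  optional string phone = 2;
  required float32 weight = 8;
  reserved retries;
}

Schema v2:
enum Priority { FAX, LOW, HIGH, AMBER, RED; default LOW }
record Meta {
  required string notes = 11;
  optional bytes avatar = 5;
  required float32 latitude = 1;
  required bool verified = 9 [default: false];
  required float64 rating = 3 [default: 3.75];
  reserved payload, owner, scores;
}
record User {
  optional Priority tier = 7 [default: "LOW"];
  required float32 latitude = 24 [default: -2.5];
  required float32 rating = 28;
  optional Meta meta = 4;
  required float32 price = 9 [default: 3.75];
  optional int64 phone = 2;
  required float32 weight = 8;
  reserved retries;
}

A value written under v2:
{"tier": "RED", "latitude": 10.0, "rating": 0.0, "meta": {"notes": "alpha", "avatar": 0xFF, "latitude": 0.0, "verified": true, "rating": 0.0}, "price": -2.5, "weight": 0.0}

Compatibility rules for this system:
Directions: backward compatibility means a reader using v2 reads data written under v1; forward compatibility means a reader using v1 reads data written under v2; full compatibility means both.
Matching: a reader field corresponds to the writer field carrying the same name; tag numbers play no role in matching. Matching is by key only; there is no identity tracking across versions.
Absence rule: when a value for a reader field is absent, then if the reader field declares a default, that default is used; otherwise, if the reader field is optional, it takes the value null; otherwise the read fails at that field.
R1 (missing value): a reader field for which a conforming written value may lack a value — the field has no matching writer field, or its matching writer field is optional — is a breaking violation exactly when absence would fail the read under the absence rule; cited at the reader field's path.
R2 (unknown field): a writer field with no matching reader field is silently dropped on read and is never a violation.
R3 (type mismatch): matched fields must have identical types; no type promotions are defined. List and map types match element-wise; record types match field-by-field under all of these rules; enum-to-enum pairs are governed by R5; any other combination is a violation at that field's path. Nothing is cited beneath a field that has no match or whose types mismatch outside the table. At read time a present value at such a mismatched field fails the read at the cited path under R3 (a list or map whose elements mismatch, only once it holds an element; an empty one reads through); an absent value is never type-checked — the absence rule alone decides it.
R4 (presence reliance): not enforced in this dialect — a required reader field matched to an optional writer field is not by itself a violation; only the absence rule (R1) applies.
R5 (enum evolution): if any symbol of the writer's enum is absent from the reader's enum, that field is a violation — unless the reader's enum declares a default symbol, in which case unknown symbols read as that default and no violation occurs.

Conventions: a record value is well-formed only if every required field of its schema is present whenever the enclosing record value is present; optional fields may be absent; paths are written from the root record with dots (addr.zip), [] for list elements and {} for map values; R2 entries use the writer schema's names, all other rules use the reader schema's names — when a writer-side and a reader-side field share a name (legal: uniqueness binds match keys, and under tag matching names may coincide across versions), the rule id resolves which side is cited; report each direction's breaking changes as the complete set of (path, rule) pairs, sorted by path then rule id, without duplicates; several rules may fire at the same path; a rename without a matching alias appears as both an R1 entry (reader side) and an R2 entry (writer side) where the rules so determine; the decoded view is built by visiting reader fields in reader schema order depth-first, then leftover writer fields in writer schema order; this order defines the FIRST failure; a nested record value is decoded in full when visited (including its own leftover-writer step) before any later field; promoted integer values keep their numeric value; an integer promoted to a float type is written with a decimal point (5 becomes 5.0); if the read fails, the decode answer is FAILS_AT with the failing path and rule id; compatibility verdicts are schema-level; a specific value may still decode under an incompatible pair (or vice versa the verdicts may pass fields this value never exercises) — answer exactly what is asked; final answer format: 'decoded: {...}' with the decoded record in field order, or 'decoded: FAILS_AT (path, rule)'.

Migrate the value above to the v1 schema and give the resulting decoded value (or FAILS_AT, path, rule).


decoded: {"tier": "RED", "meta": {"avatar": 0xFF, "latitude": 0.0, "verified": true, "rating": 0.0}, "height": 3.75, "phone": null, "weight": 0.0}

in User below, arrows point writer -> reader
decoding the User value with the v1 reader:
  tier := "RED"
  meta.avatar := 0xFF
  meta.latitude := 0.0
  meta.verified := true
  meta.rating := 0.0
  writer meta.notes: unknown -> dropped
  height := 3.75 (absent -> default)
  phone := null (absent, optional -> null)
  weight := 0.0
  writer latitude: unknown -> dropped
  writer rating: unknown -> dropped
  writer price: unknown -> dropped
  => decoded: {"tier": "RED", "meta": {"avatar": 0xFF, "latitude": 0.0, "verified": true, "rating": 0.0}, "height": 3.75, "phone": null, "weight": 0.0}
ruling out the remaining User differences:
  added field rating to record User: required float32, tag 28 (in v2 it sits immediately before meta) -> schema-level compatibility only; this User value's decode is unchanged
  added field latitude to record User: required float32, tag 24, default -2.5 (in v2 it sits immediately before meta) -> triggers nothing under the printed rules; the User answer is the same either way
  added field notes to record Meta: required string, tag 11 (in v2 it sits immediately before avatar) -> schema-level compatibility only; this User value's decode is unchanged
  field phone in record User: type string changed to int64 -> schema-level compatibility only; this User value's decode is unchanged


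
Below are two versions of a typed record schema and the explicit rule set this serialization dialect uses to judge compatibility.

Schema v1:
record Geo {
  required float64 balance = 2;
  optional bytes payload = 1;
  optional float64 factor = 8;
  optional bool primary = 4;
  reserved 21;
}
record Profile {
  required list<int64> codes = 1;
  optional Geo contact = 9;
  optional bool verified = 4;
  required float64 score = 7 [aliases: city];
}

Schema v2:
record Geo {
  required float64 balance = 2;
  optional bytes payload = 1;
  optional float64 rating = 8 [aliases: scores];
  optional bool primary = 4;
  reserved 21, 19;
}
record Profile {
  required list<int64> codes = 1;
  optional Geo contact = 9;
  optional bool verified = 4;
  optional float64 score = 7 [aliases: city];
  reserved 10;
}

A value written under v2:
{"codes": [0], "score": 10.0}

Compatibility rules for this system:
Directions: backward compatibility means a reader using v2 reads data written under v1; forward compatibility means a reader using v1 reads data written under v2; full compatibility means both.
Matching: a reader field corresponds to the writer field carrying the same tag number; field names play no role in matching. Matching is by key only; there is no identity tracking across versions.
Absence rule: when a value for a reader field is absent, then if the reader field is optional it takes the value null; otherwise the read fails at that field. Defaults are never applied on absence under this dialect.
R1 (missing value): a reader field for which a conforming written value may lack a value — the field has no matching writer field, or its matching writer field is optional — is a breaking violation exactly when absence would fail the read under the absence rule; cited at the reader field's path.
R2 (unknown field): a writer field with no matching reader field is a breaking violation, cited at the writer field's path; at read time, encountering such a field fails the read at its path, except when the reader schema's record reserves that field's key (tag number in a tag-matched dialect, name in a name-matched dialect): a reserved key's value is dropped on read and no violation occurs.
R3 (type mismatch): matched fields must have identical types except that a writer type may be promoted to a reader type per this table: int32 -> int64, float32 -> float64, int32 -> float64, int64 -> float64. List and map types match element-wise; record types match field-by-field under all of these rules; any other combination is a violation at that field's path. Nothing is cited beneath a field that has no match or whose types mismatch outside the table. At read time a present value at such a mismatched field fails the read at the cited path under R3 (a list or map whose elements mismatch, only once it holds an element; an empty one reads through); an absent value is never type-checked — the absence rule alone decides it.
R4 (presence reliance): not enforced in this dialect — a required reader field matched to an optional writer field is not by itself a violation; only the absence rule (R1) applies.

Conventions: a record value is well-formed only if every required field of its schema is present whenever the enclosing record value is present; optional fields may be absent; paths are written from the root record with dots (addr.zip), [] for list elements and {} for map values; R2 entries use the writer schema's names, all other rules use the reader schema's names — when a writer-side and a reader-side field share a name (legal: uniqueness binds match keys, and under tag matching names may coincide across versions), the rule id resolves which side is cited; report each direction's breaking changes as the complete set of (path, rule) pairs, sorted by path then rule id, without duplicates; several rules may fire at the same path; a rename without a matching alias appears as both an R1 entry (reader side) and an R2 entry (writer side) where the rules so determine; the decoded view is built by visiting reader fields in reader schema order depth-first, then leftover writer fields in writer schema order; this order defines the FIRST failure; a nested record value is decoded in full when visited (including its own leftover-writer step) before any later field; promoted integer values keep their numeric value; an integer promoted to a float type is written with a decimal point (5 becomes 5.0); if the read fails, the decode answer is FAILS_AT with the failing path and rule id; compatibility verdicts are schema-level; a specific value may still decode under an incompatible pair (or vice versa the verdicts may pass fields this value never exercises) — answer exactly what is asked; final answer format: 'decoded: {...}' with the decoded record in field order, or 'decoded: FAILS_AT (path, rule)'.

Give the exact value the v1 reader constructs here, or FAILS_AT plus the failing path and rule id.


arrows below run writer -> reader for Profile
decoding the Profile value with the v1 reader:
  codes := [0]
  contact := null (absent, optional -> null)
  verified := null (absent, optional -> null)
  score := 10.0
  => decoded: {"codes": [0], "contact": null, "verified": null, "score": 10.0}
the rest of the Profile diff is inert for this question:
  field score in record Profile: required changed to optional -> a verdict-level change on Profile — the shown value reads the same
  renamed field factor to rating in record Geo -> triggers nothing under the printed rules; the Profile answer is the same either way

decoded: {"codes": [0], "contact": null, "verified": null, "score": 10.0}


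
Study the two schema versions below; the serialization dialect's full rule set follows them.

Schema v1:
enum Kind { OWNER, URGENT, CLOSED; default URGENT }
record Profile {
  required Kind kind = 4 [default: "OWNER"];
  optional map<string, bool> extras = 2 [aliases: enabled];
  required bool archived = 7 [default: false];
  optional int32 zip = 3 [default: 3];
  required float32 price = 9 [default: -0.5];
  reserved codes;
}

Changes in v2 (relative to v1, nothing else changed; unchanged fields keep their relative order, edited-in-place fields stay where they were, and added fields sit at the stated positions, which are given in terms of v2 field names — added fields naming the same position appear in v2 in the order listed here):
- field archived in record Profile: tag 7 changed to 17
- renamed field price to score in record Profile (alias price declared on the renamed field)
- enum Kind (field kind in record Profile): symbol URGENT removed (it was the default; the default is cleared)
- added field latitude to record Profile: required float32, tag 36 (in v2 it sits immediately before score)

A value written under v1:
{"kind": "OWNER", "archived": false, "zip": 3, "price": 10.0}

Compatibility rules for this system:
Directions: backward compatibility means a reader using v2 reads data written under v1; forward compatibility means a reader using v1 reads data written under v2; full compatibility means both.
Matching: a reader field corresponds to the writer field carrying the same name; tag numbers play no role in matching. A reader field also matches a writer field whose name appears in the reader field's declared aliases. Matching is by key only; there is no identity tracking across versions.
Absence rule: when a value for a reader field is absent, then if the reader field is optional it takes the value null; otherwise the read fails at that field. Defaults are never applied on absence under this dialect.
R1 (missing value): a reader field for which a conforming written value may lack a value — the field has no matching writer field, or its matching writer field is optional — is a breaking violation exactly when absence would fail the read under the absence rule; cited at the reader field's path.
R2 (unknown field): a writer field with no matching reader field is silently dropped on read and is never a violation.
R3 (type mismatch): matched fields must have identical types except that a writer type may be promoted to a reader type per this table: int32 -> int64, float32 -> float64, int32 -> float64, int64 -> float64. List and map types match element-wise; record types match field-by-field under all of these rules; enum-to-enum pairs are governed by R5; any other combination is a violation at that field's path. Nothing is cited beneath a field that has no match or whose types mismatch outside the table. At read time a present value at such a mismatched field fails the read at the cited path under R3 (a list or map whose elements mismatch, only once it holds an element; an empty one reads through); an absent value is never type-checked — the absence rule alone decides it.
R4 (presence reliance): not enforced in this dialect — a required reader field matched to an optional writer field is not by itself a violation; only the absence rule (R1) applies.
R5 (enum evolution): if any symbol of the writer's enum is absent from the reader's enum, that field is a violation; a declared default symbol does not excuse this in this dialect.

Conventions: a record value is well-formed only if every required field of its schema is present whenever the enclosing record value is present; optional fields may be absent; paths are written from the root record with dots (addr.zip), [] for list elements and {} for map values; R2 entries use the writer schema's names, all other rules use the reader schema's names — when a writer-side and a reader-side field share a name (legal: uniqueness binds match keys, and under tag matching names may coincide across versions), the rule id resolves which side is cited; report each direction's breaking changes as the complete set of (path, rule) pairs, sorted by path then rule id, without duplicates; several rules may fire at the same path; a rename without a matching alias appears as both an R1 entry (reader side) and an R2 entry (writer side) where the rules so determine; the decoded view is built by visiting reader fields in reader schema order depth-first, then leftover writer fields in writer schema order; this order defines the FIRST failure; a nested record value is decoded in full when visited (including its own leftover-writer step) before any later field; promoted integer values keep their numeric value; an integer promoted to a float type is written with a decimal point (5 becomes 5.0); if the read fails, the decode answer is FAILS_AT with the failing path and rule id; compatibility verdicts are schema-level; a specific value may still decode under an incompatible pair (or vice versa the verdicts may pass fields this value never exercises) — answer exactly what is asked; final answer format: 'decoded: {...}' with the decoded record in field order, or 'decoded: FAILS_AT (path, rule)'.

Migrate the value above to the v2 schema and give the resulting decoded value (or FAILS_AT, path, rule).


decoded: FAILS_AT (latitude, R1)

in Profile below, arrows point writer -> reader
decode (reader v2):
  kind := "OWNER"
  extras := null (absent, optional -> null)
  archived := false
  zip := 3
  read fails at latitude under R1 (no fill)
  => FAILS_AT (latitude, R1)
remaining Profile differences; none change what is asked:
  field archived in record Profile: tag 7 changed to 17 -> inert under this dialect — no rule fires on Profile and the result does not move
  renamed field price to score in record Profile (alias price declared on the renamed field) -> shifts the Profile verdicts, not this decode
  enum Kind (field kind in record Profile): symbol URGENT removed (it was the default; the default is cleared) -> shifts the Profile verdicts, not this decode


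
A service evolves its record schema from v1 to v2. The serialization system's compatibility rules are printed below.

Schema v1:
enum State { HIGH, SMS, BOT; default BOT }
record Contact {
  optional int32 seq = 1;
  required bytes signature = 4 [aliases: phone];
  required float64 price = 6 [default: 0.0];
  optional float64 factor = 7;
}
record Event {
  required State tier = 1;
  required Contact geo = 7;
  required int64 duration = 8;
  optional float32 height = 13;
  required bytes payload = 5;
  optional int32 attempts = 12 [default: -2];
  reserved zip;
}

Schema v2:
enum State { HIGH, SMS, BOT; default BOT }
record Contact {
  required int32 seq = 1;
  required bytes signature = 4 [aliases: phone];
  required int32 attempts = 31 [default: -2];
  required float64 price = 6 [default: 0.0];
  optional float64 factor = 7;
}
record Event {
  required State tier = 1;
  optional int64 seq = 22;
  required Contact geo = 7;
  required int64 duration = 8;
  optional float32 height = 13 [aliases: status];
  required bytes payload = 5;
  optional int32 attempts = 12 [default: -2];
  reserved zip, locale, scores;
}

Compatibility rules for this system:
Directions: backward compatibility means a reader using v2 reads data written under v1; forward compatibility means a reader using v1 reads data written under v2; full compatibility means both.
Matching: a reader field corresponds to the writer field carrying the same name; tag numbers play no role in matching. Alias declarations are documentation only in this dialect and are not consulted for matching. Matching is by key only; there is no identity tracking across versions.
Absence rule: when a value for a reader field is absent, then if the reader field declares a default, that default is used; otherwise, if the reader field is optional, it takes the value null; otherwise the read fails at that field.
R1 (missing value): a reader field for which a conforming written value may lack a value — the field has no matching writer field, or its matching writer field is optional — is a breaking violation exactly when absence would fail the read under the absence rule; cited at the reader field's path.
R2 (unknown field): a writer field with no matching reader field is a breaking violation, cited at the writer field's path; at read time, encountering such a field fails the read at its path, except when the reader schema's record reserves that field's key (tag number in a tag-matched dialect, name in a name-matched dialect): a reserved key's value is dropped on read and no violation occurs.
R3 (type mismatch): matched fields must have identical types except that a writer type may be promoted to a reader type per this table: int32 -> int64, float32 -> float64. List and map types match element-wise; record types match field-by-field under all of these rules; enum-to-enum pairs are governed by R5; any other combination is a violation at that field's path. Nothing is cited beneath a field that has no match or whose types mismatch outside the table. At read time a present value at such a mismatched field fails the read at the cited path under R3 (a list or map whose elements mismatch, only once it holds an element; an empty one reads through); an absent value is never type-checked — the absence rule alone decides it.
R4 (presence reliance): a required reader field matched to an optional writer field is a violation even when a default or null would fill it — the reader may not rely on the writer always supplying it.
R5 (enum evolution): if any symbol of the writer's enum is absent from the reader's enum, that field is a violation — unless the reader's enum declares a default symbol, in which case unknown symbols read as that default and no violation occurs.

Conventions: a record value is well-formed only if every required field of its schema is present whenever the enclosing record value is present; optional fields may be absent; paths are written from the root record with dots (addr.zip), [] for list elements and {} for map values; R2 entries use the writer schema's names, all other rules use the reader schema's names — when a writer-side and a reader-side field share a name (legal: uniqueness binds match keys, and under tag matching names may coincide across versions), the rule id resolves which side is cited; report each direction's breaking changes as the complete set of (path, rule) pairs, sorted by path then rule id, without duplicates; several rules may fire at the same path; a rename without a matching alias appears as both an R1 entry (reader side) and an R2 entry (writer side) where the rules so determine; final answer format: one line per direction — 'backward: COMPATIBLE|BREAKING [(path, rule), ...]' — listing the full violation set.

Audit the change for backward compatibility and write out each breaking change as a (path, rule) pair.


the writer's type comes first in each Event pair
backward for Event (reader v2, writer v1):
  tier: paired with writer tier (State -> State; writer required)
  no writer field matches reader seq
  geo: paired with writer geo (Contact -> Contact; writer required)
  duration: paired with writer duration (int64 -> int64; writer required)
  height: paired with writer height (float32 -> float32; writer optional)
  payload: paired with writer payload (bytes -> bytes; writer required)
  attempts: paired with writer attempts (int32 -> int32; writer optional)
  geo.seq: paired with writer geo.seq (int32 -> int32; writer optional)
  geo.signature: paired with writer geo.signature (bytes -> bytes; writer required)
  no writer field matches reader geo.attempts
  geo.price: paired with writer geo.price (float64 -> float64; writer required)
  geo.factor: paired with writer geo.factor (float64 -> float64; writer optional)
  breaking: (geo.seq, R1)
  breaking: (geo.seq, R4)
  => backward verdict for Event: BREAKING, 2 violation(s)
ruling out the remaining Event differences:
  added field attempts to record Contact: required int32, tag 31, default -2 (in v2 it sits immediately before price) -> affects forward compatibility only, which is not asked
  added field seq to record Event: optional int64, tag 22 (in v2 it sits immediately before geo) -> affects forward compatibility only, which is not asked

backward: BREAKING [(geo.seq, R1), (geo.seq, R4)]


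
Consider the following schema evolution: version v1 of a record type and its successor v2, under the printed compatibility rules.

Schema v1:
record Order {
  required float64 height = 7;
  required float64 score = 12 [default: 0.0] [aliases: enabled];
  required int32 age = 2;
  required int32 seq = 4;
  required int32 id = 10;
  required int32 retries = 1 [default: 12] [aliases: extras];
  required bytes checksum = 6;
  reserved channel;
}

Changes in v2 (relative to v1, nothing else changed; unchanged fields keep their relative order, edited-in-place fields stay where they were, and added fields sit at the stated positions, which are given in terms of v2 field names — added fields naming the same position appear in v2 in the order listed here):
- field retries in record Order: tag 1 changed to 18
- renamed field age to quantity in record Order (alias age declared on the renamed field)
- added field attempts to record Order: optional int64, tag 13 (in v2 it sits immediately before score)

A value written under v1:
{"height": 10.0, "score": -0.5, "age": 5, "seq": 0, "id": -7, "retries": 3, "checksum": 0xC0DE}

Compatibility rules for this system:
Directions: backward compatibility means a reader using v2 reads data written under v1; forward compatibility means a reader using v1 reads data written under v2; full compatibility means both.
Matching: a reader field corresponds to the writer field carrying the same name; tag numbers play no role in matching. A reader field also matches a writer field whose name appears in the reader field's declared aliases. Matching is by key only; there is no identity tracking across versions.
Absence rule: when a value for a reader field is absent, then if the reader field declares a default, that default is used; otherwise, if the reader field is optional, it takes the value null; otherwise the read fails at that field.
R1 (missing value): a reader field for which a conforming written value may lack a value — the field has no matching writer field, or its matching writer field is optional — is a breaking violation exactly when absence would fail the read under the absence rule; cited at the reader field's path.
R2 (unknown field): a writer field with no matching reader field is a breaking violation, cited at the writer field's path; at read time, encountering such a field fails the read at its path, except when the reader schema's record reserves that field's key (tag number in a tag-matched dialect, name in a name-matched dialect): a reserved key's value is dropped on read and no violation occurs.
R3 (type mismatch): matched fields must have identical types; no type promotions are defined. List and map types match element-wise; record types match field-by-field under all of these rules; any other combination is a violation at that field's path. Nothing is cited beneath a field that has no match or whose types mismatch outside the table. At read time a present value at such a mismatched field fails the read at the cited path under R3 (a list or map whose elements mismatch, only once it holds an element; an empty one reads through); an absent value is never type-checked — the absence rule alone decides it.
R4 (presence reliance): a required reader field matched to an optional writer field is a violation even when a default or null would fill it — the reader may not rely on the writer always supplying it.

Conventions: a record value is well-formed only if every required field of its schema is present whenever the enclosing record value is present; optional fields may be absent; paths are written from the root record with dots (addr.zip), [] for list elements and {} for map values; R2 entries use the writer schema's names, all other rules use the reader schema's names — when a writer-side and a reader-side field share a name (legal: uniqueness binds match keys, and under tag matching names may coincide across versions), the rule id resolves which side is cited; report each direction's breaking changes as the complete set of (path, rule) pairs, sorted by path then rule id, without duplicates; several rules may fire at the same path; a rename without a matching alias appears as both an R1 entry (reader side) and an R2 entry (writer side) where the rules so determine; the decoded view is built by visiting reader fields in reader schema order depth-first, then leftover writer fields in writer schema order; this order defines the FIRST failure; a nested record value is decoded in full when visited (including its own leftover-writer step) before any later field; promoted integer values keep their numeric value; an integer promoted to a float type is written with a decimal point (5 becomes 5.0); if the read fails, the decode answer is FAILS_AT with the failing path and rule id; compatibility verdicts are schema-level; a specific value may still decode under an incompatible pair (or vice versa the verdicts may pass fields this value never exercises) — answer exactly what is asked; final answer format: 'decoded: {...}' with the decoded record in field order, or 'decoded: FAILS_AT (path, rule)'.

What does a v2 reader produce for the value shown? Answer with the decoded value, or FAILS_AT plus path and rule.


decoded: {"height": 10.0, "attempts": null, "score": -0.5, "quantity": 5, "seq": 0, "id": -7, "retries": 3, "checksum": 0xC0DE}

in Order below, arrows point writer -> reader
decoding the Order value with the v2 reader:
  height := 10.0
  attempts := null (not supplied -> null)
  score := -0.5
  quantity := 5 (from writer age)
  seq := 0
  id := -7
  retries := 3
  checksum := 0xC0DE
  => decoded: {"height": 10.0, "attempts": null, "score": -0.5, "quantity": 5, "seq": 0, "id": -7, "retries": 3, "checksum": 0xC0DE}
checking off the Order differences that do not matter here:
  field retries in record Order: tag 1 changed to 18 -> fires no rule on Order under this dialect and leaves the result unchanged


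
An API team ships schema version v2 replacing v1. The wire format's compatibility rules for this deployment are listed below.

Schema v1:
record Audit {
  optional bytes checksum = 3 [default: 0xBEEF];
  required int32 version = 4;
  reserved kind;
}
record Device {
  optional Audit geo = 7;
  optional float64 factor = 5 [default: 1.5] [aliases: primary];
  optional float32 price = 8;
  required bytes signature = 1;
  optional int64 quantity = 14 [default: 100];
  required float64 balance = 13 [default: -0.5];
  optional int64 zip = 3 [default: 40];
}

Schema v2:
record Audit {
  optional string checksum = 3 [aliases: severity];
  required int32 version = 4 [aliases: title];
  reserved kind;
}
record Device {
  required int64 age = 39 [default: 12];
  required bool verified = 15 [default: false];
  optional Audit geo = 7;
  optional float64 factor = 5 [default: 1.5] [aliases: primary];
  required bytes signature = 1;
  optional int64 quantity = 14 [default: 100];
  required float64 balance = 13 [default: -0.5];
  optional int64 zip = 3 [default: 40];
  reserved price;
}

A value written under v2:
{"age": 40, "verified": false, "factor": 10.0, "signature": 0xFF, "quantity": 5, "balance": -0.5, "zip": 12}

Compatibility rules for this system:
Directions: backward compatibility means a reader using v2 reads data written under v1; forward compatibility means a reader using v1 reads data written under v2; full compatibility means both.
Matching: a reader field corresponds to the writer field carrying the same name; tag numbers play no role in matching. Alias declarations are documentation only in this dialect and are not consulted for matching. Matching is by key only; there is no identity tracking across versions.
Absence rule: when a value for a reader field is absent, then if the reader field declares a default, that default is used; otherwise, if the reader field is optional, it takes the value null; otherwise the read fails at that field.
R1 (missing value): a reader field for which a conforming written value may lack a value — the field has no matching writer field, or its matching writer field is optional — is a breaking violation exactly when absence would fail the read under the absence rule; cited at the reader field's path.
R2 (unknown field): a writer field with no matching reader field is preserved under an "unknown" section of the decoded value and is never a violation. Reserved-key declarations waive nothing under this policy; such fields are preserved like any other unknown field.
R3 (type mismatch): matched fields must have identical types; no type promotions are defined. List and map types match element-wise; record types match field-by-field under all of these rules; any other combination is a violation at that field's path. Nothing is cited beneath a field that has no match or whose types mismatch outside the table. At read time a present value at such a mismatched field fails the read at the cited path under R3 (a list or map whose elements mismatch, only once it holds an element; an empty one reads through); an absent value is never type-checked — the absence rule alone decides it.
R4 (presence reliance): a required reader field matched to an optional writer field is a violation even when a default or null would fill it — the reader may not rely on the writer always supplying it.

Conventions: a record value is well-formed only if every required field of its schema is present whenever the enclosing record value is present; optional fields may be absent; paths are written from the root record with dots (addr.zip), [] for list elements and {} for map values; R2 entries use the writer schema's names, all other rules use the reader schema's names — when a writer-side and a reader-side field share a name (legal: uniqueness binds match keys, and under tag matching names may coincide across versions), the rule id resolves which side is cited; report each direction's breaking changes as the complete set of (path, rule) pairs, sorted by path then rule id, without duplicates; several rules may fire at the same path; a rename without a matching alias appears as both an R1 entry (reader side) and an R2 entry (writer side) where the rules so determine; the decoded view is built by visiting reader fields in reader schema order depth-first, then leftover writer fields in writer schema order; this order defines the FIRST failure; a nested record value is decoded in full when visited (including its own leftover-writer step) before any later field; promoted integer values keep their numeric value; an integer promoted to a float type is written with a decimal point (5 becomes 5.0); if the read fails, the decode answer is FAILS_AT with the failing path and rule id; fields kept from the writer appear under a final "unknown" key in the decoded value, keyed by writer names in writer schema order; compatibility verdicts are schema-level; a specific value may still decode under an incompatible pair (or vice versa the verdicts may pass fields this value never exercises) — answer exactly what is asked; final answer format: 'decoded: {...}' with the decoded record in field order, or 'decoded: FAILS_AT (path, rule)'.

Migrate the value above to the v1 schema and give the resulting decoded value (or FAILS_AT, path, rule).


decoded: {"geo": null, "factor": 10.0, "price": null, "signature": 0xFF, "quantity": 5, "balance": -0.5, "zip": 12, "unknown": {"age": 40, "verified": false}}

the writer's type comes first in each Device pair
migrating the Device value to v1:
  geo := null (not supplied -> null)
  factor := 10.0
  price := null (not supplied -> null)
  signature := 0xFF
  quantity := 5
  balance := -0.5
  zip := 12
  writer age: kept under "unknown"
  writer verified: kept under "unknown"
  => decoded: {"geo": null, "factor": 10.0, "price": null, "signature": 0xFF, "quantity": 5, "balance": -0.5, "zip": 12, "unknown": {"age": 40, "verified": false}}
the rest of the Device diff is inert for this question:
  field checksum in record Audit: type bytes changed to string (its default is dropped) -> schema-level compatibility only; this Device value's decode is unchanged
  removed field price from record Device (its key "price" joins the reserved list) -> fires no rule on Device under this dialect and leaves the result unchanged


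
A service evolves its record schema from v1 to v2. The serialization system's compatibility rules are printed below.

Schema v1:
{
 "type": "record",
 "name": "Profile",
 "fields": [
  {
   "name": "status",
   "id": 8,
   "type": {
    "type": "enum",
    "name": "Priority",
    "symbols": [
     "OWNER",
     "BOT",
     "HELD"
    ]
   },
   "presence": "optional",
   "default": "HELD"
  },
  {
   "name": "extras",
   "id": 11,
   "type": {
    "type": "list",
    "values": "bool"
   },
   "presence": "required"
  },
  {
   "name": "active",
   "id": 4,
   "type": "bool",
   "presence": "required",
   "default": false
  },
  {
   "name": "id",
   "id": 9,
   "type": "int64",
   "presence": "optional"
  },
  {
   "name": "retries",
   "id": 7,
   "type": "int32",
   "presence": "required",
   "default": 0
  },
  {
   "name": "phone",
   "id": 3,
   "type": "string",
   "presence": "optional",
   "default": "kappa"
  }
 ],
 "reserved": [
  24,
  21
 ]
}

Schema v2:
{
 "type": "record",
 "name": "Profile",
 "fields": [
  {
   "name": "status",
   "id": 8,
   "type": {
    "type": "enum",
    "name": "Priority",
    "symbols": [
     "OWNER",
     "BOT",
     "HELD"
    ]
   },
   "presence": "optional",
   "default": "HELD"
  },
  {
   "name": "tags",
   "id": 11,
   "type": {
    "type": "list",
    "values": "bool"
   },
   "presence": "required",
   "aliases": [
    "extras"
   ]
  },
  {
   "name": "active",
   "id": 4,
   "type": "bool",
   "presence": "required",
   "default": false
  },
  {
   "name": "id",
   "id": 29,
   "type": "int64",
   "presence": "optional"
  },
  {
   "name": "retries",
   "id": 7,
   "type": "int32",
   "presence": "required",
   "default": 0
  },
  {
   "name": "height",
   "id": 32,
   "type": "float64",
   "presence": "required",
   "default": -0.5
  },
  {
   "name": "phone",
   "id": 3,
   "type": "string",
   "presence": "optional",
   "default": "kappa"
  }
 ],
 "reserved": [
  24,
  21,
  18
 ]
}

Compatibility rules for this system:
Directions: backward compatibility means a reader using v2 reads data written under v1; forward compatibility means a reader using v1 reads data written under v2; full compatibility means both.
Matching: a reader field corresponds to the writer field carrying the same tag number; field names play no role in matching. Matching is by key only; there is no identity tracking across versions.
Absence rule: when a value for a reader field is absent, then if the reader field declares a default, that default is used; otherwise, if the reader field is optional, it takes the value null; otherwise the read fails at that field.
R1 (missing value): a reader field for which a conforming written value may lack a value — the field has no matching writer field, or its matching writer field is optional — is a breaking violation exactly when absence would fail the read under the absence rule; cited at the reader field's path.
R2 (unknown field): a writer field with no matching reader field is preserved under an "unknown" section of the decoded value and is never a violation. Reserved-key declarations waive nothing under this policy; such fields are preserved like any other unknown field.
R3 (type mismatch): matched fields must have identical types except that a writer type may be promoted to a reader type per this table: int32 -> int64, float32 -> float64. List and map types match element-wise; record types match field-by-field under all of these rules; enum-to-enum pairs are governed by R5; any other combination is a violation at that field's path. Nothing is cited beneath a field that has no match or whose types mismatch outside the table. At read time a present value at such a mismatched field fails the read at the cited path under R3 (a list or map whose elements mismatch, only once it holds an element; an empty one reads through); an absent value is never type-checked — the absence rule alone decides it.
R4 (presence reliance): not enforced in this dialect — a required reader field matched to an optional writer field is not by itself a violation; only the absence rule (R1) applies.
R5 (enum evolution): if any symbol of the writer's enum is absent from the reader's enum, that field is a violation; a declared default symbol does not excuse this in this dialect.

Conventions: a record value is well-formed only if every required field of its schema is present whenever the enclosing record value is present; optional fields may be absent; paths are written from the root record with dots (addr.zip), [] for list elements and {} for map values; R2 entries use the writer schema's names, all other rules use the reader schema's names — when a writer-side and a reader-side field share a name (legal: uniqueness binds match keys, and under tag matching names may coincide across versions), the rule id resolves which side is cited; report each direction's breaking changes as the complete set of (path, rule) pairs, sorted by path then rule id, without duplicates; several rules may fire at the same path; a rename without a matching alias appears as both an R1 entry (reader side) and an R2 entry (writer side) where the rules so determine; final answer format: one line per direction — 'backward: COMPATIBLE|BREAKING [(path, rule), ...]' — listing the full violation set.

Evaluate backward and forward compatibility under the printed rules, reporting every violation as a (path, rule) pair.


backward: COMPATIBLE []; forward: COMPATIBLE []

each type pair in Profile: writer, then reader
backward for Profile (reader v2, writer v1):
  Priority -> Priority, writer optional: status aligns to status
  list<bool> -> list<bool>, writer required: tags aligns to extras
  bool -> bool, writer required: active aligns to active
  id: no writer match
  int32 -> int32, writer required: retries aligns to retries
  height: no writer match
  string -> string, writer optional: phone aligns to phone
  leftover writer field: id
  => no violations; backward on Profile: COMPATIBLE
forward for Profile (reader v1, writer v2):
  Priority -> Priority, writer optional: status aligns to status
  list<bool> -> list<bool>, writer required: extras aligns to tags
  bool -> bool, writer required: active aligns to active
  id: no writer match
  int32 -> int32, writer required: retries aligns to retries
  string -> string, writer optional: phone aligns to phone
  leftover writer field: id
  leftover writer field: height
  => no violations; forward on Profile: COMPATIBLE
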